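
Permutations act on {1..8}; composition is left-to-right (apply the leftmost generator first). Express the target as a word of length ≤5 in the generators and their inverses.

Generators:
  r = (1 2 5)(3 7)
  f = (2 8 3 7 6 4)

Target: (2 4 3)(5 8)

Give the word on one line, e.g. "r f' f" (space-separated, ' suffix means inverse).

f' f' r' f r

  after f': (2 4 6 7 3 8)
  after f': (2 6 3)(4 7 8)
  after r': (1 5 2 6 7 8 4 3)
  after f: (1 5 8 2 4 7 3)
  after r: (2 4 3)(5 8)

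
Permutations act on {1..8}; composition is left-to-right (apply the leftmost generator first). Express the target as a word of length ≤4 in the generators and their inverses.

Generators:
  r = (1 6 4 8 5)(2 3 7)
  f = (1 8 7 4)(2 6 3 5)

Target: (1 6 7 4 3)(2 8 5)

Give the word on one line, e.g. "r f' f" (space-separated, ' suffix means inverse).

  after f': (1 4 7 8)(2 5 3 6)
  after r': (1 6 7 4 3)(2 8 5)

f' r'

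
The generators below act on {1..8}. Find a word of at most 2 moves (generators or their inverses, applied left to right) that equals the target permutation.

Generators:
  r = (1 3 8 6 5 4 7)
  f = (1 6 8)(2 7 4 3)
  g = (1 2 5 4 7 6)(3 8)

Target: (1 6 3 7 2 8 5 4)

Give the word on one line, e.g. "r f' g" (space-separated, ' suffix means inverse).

f' r

  after f': (1 8 6)(2 3 4 7)
  after r: (1 6 3 7 2 8 5 4)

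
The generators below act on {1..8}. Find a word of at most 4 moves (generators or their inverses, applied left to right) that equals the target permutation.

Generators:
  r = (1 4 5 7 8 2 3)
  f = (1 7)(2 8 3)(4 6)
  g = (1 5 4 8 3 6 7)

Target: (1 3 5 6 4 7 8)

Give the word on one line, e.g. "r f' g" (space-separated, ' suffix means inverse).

g' g' g'

  after g': (1 7 6 3 8 4 5)
  after g': (1 6 8 5 7 3 4)
  after g': (1 3 5 6 4 7 8)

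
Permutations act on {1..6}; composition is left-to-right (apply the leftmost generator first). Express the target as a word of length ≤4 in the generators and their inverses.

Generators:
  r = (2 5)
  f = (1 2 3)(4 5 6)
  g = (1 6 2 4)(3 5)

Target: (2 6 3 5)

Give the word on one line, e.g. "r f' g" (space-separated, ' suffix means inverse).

  after f: (1 2 3)(4 5 6)
  after r: (1 5 6 4 2 3)
  after g': (1 3 4 6 2 5)
  after f: (2 6 3 5)

f r g' f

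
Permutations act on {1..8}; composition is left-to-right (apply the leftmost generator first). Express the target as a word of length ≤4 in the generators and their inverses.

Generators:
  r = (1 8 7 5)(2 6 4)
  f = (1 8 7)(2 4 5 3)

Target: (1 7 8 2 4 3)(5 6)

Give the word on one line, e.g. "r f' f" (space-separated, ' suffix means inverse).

f' r' f' f'

  after f': (1 7 8)(2 3 5 4)
  after r': (1 8 5 6 2 3 7)
  after f': (2 5 6 3 8 4)
  after f': (1 7 8 2 4 3)(5 6)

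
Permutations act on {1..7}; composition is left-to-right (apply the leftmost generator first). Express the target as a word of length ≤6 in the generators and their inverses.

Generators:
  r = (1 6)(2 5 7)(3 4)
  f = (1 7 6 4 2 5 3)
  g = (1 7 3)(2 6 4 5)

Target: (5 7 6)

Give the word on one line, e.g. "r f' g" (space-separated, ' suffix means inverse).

f' g g f r'

  after f': (1 3 5 2 4 6 7)
  after g: (2 5 6 3)
  after g: (1 7 3 6)(4 5)
  after f: (1 6 7)(2 5)(3 4)
  after r': (5 7 6)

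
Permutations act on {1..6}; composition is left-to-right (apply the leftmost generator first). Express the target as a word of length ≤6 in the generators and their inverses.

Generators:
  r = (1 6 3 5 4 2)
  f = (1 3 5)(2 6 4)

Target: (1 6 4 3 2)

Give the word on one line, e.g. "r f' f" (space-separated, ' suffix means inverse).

f r' f r f

  after f: (1 3 5)(2 6 4)
  after r': (1 6 5 2)
  after f: (1 4 2 3 5 6)
  after r: (1 2 5 3 4)
  after f: (1 6 4 3 2)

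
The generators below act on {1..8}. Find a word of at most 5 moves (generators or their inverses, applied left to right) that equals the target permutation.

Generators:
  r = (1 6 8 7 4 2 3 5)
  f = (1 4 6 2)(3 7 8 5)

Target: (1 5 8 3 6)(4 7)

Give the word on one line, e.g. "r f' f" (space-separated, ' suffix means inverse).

  after r: (1 6 8 7 4 2 3 5)
  after r: (1 8 4 3)(2 5 6 7)
  after f': (1 7 6 3 2 8)(4 5)
  after r': (1 8 5 7)(2 6)(3 4)
  after f: (1 5 8 3 6)(4 7)

r r f' r' f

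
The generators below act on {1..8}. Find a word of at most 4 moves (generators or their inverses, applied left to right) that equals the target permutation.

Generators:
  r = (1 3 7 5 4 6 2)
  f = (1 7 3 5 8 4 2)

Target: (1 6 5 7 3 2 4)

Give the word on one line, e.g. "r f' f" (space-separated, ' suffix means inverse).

r' f' r f'

  after r': (1 2 6 4 5 7 3)
  after f': (1 4 3 2 6 8 5)
  after r: (1 6 8 4 7 5 3)
  after f': (1 6 5 7 3 2 4)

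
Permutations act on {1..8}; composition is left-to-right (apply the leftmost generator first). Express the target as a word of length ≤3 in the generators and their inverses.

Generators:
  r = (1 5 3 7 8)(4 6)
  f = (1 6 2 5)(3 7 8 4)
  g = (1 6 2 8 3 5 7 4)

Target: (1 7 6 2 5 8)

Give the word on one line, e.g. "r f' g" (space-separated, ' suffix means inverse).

  after g': (1 4 7 5 3 8 2 6)
  after f: (1 3 4 8 5 7)
  after f: (1 7 6 2 5 8)

g' f f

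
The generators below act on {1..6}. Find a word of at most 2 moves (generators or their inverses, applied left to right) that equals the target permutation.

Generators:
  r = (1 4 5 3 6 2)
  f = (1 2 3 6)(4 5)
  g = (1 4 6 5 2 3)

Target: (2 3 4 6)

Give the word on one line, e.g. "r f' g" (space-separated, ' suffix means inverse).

r' f'

  after r': (1 2 6 3 5 4)
  after f': (2 3 4 6)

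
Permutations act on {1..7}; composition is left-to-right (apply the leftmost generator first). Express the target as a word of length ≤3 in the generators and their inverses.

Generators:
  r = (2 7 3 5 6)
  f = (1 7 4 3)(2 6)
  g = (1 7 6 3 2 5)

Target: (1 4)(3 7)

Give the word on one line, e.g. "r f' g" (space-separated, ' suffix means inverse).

f' f'

  after f': (1 3 4 7)(2 6)
  after f': (1 4)(3 7)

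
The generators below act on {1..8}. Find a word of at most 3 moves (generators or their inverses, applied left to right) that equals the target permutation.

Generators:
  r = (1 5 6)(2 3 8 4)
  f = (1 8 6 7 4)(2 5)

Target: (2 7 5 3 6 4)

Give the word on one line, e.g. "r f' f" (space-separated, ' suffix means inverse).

f r f

  after f: (1 8 6 7 4)(2 5)
  after r: (1 4 5 3 8)(2 6 7)
  after f: (2 7 5 3 6 4)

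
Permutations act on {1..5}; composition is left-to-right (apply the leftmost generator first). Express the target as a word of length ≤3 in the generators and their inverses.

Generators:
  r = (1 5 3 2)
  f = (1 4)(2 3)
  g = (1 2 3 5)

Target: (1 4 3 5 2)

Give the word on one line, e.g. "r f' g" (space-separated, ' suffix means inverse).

f' r g'

  after f': (1 4)(2 3)
  after r: (1 4 5 3)
  after g': (1 4 3 5 2)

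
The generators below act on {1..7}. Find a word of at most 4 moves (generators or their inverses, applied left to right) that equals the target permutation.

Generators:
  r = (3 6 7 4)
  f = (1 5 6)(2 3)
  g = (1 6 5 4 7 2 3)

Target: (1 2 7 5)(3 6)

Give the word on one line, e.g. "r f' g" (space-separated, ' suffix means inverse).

  after r': (3 4 7 6)
  after g': (1 3 5 6 2 7)
  after f: (1 2 7 5)(3 6)

r' g' f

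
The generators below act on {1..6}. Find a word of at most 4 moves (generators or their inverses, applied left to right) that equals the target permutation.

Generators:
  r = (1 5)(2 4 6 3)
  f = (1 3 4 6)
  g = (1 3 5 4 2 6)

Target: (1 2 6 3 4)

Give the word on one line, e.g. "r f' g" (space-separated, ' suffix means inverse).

g' f' r'

  after g': (1 6 2 4 5 3)
  after f': (1 4 5)(2 3 6)
  after r': (1 2 6 3 4)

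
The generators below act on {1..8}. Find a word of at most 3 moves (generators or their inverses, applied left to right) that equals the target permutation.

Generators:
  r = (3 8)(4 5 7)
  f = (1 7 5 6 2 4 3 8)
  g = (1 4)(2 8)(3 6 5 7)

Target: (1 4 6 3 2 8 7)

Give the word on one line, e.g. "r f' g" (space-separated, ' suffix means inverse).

  after r: (3 8)(4 5 7)
  after g': (1 4 6 3 2 8 7)

r g'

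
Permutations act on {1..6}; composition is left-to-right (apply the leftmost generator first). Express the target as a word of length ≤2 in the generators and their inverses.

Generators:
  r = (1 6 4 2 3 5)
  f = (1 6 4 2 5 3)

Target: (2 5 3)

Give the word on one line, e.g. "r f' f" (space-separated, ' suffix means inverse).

  after r: (1 6 4 2 3 5)
  after f': (2 5 3)

r f'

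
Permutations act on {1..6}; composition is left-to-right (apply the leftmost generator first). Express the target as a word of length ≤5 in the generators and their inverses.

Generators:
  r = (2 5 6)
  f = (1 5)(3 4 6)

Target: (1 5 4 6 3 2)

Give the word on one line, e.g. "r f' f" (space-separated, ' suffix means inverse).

  after f: (1 5)(3 4 6)
  after f: (3 6 4)
  after r: (2 5 6 4 3)
  after f': (1 5 4 6 3 2)

f f r f'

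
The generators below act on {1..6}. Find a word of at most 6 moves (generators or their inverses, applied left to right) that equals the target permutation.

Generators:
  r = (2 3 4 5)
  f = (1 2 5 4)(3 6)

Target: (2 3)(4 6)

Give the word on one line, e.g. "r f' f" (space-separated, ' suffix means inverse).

  after f: (1 2 5 4)(3 6)
  after f: (1 5)(2 4)
  after r: (1 2 5)(3 4)
  after f': (3 5 4 6)
  after r: (2 3)(4 6)

f f r f' r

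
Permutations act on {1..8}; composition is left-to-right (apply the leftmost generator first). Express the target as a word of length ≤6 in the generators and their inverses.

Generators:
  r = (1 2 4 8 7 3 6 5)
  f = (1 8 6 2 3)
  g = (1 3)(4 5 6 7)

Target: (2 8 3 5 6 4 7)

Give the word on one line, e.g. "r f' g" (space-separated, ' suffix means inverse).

f' f' r g r

  after f': (1 3 2 6 8)
  after f': (1 2 8 3 6)
  after r: (1 4 8 6 2 7 3 5)
  after g: (1 5 3 6 2 4 8 7)
  after r: (2 8 3 5 6 4 7)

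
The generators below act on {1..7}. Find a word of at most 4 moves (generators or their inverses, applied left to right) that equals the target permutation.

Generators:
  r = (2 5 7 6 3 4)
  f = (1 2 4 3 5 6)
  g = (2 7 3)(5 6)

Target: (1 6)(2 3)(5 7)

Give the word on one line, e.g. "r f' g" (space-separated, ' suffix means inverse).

f r g'

  after f: (1 2 4 3 5 6)
  after r: (1 5 3 7 6)
  after g': (1 6)(2 3)(5 7)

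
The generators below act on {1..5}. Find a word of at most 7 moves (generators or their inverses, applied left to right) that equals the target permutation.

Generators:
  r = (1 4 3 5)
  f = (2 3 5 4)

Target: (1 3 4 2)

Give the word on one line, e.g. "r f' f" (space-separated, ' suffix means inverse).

r' r' f f r

  after r': (1 5 3 4)
  after r': (1 3)(4 5)
  after f: (1 5 2 3)
  after f: (1 4 2 5 3)
  after r: (1 3 4 2)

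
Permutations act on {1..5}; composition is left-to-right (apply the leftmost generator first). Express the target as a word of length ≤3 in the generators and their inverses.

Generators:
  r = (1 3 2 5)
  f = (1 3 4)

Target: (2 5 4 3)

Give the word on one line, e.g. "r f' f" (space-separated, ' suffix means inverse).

  after r: (1 3 2 5)
  after f': (2 5 4 3)

r f'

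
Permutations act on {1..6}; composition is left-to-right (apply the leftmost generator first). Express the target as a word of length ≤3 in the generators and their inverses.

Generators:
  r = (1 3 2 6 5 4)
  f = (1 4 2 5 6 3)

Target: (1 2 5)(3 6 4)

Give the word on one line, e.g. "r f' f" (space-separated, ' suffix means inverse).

r r

  after r: (1 3 2 6 5 4)
  after r: (1 2 5)(3 6 4)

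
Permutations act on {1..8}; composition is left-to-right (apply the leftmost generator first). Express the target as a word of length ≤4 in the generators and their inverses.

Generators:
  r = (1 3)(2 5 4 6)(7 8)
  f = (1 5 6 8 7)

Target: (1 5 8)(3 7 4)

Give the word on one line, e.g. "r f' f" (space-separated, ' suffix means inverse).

  after r': (1 3)(2 6 4 5)(7 8)
  after f': (1 3 7 6 4)(2 5)
  after r': (3 8 7 4)(5 6)
  after f: (1 5 8)(3 7 4)

r' f' r' f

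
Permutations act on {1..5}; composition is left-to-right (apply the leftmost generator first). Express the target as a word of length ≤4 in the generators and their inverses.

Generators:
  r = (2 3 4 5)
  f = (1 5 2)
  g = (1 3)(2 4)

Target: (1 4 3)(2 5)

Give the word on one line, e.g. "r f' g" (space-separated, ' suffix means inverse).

g' r

  after g': (1 3)(2 4)
  after r: (1 4 3)(2 5)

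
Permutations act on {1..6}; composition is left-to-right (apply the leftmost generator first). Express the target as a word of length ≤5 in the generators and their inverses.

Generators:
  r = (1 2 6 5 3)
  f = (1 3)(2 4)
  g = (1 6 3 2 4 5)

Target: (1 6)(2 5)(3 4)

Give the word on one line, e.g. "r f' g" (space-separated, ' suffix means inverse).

f r g

  after f: (1 3)(2 4)
  after r: (2 4 6 5 3)
  after g: (1 6)(2 5)(3 4)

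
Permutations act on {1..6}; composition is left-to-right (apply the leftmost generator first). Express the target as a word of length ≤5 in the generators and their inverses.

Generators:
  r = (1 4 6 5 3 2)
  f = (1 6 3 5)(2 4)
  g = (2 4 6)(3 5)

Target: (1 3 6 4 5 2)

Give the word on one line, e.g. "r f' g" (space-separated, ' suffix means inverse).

f r f'

  after f: (1 6 3 5)(2 4)
  after r: (1 5 4)(2 6)
  after f': (1 3 6 4 5 2)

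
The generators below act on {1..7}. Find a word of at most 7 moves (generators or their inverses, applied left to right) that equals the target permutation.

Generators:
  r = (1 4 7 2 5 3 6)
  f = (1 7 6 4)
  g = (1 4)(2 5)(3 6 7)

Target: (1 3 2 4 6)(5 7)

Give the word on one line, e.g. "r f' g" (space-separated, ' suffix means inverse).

g r' r' f' g

  after g: (1 4)(2 5)(3 6 7)
  after r': (4 6)(5 7)
  after r': (1 6)(2 7)(3 5 4)
  after f': (1 7 2)(3 5 6 4)
  after g: (1 3 2 4 6)(5 7)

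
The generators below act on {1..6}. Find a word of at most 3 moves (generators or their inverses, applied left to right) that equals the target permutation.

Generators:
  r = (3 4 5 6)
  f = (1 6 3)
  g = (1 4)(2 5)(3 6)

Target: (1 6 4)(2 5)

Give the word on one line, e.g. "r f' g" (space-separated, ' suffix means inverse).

f f g'

  after f: (1 6 3)
  after f: (1 3 6)
  after g': (1 6 4)(2 5)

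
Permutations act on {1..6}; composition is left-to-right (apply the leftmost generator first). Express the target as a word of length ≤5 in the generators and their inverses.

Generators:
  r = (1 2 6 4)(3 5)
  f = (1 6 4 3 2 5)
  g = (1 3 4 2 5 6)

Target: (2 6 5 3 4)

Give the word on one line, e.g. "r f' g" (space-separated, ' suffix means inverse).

r g f

  after r: (1 2 6 4)(3 5)
  after g: (1 5 4 3 6 2)
  after f: (2 6 5 3 4)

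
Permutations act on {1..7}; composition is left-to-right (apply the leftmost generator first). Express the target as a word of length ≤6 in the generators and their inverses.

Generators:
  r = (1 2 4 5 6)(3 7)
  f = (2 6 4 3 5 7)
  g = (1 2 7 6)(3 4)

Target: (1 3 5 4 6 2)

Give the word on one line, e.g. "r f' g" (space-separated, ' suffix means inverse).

  after g: (1 2 7 6)(3 4)
  after f: (1 6)(4 5 7)
  after r': (1 5 3 7 2)
  after f': (1 3 5 4 6 2)

g f r' f'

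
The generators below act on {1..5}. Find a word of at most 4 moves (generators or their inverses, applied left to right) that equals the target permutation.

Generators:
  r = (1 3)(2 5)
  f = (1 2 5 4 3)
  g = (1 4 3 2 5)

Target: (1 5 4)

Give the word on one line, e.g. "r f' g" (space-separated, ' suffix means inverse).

g' r' f

  after g': (1 5 2 3 4)
  after r': (1 2)(3 4)
  after f: (1 5 4)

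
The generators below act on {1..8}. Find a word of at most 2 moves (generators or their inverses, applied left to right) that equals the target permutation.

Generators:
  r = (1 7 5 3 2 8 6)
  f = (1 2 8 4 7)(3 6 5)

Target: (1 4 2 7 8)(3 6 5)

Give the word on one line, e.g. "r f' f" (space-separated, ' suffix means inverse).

f' f'

  after f': (1 7 4 8 2)(3 5 6)
  after f': (1 4 2 7 8)(3 6 5)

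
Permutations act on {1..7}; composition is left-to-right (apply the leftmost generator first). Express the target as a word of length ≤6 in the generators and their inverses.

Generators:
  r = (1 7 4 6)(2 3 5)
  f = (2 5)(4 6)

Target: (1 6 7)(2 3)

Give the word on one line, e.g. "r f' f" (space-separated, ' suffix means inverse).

  after f': (2 5)(4 6)
  after r': (1 6 7)(2 3)
  after f: (1 4 6 7)(2 3 5)
  after f: (1 6 7)(2 3)

f' r' f f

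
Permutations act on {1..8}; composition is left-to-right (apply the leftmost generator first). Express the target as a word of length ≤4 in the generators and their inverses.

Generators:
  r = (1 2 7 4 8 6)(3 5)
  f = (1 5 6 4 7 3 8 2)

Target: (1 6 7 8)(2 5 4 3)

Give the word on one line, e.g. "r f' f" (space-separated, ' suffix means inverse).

  after f: (1 5 6 4 7 3 8 2)
  after f: (1 6 7 8)(2 5 4 3)

f f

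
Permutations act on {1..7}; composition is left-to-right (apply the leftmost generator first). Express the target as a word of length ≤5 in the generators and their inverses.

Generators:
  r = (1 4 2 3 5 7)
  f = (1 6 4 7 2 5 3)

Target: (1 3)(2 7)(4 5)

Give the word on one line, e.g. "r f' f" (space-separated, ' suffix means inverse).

r' r' r'

  after r': (1 7 5 3 2 4)
  after r': (1 5 2)(3 4 7)
  after r': (1 3)(2 7)(4 5)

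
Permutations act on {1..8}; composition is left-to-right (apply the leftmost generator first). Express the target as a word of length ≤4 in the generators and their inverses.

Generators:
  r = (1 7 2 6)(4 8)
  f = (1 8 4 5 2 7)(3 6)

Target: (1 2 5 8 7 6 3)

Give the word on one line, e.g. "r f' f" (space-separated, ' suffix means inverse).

f' r

  after f': (1 7 2 5 4 8)(3 6)
  after r: (1 2 5 8 7 6 3)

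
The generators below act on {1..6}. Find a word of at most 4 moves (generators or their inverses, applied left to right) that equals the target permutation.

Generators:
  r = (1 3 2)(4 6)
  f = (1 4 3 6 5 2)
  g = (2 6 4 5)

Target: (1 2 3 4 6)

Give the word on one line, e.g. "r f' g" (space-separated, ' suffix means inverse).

g f'

  after g: (2 6 4 5)
  after f': (1 2 3 4 6)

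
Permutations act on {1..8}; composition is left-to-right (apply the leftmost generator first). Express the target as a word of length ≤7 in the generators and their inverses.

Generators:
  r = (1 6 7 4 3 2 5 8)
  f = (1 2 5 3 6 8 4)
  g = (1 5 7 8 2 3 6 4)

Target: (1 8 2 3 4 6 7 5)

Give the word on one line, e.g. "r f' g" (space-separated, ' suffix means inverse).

  after g': (1 4 6 3 2 8 7 5)
  after g': (1 6 2 7)(3 8 5 4)
  after r': (2 6 3 5 7 8)
  after g: (1 5 8 3 7 2 4)
  after r: (1 8 2 3 4 6 7 5)

g' g' r' g r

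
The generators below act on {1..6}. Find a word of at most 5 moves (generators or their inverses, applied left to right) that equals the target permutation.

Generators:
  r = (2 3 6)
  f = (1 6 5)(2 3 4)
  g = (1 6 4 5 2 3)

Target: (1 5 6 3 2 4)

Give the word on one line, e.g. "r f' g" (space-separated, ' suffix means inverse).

g f r' r'

  after g: (1 6 4 5 2 3)
  after f: (1 5 3 6 2 4)
  after r': (1 5 2 4)
  after r': (1 5 6 3 2 4)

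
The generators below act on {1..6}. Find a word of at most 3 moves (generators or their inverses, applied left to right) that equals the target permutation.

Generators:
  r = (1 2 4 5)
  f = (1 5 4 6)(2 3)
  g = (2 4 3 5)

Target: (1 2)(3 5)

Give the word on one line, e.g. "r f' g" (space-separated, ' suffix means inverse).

g' r

  after g': (2 5 3 4)
  after r: (1 2)(3 5)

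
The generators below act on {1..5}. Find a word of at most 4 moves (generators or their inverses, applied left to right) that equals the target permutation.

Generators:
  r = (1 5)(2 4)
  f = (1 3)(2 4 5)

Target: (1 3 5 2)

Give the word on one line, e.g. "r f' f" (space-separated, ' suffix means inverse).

f' r'

  after f': (1 3)(2 5 4)
  after r': (1 3 5 2)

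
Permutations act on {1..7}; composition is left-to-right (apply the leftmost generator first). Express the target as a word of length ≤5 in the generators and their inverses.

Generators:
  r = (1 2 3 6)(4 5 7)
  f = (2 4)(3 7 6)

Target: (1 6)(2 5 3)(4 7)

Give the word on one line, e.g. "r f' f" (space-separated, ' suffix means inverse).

f r' r' f'

  after f: (2 4)(3 7 6)
  after r': (1 6 2 7 3 5 4)
  after r': (1 3 4 6)(2 5 7)
  after f': (1 6)(2 5 3)(4 7)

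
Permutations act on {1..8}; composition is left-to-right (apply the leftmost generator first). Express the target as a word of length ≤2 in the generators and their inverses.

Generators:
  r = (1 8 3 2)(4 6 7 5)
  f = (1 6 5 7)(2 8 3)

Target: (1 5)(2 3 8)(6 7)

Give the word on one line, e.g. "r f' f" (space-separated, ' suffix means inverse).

f f

  after f: (1 6 5 7)(2 8 3)
  after f: (1 5)(2 3 8)(6 7)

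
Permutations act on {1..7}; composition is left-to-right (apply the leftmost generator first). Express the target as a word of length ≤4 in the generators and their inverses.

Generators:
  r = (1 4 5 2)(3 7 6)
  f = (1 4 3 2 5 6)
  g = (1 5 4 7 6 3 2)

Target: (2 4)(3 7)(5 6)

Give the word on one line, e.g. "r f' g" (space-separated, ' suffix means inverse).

g' r' f f

  after g': (1 2 3 6 7 4 5)
  after r': (1 5 2 6 3 7)
  after f: (1 6 2)(3 7 4)
  after f: (2 4)(3 7)(5 6)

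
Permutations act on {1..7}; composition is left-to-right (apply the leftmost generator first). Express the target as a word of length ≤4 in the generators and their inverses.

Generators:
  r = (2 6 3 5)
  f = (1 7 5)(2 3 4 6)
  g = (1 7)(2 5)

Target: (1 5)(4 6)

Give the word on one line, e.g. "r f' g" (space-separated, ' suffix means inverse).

r g' f

  after r: (2 6 3 5)
  after g': (1 7)(2 6 3)
  after f: (1 5)(4 6)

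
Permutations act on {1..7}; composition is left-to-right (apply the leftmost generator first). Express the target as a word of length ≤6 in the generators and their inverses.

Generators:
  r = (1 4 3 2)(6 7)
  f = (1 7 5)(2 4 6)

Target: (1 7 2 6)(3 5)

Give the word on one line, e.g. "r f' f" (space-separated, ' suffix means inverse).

  after f: (1 7 5)(2 4 6)
  after r: (1 6)(2 3)(4 7 5)
  after f': (1 4)(2 3 6 5)
  after r': (2 4)(3 7 6 5)
  after f: (1 7 2 6)(3 5)

f r f' r' f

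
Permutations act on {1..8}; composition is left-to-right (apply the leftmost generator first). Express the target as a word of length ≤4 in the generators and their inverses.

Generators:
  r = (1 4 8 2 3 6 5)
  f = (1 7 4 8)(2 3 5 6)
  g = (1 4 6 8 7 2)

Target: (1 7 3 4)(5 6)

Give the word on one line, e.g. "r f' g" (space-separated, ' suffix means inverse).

f' r' f'

  after f': (1 8 4 7)(2 6 5 3)
  after r': (1 4 7 5 2 3 8)
  after f': (1 7 3 4)(5 6)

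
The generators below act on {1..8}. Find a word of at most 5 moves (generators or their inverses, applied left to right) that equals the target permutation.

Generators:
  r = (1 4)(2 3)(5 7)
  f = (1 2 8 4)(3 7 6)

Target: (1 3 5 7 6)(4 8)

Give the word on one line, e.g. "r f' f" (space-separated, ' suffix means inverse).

f r f f f

  after f: (1 2 8 4)(3 7 6)
  after r: (1 3 5 7 6 2 8)
  after f: (1 7 3 5 6 8 2 4)
  after f: (1 6 4 2)(3 5)
  after f: (1 3 5 7 6)(4 8)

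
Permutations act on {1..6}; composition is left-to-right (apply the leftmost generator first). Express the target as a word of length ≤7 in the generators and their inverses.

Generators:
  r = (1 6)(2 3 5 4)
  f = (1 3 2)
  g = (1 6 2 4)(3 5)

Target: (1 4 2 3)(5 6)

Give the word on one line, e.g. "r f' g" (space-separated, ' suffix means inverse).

g r' g' r g

  after g: (1 6 2 4)(3 5)
  after r': (2 5)(4 6)
  after g': (1 4)(2 3 5 6)
  after r: (1 2 5)(3 4 6)
  after g: (1 4 2 3)(5 6)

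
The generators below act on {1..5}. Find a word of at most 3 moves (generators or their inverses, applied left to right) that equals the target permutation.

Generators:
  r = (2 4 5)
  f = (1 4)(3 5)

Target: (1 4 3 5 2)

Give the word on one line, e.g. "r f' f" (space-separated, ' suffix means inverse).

  after r: (2 4 5)
  after f: (1 4 3 5 2)

r f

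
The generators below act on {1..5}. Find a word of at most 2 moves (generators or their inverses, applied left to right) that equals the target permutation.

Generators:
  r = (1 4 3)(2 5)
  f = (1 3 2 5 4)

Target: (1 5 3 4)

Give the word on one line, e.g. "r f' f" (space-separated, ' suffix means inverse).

  after r: (1 4 3)(2 5)
  after f': (1 5 3 4)

r f'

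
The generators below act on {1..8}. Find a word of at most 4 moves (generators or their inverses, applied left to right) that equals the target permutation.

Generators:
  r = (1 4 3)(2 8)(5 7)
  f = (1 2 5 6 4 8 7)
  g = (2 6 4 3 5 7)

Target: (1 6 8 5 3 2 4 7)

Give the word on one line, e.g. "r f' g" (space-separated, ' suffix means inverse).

  after f': (1 7 8 4 6 5 2)
  after r: (1 5 8 3)(2 4 6 7)
  after f': (1 2 6 8 3 7)(4 5)
  after g: (1 6 8 5 3 2 4 7)

f' r f' g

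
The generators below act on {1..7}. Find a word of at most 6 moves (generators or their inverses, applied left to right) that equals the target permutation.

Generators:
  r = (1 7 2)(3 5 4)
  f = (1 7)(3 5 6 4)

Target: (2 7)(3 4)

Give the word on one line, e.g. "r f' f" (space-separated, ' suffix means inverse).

  after f': (1 7)(3 4 6 5)
  after r: (1 2)(4 6)
  after r: (2 7)(3 5 4 6)
  after f': (1 7 2)(4 5 6)
  after f': (2 7)(3 4)

f' r r f' f'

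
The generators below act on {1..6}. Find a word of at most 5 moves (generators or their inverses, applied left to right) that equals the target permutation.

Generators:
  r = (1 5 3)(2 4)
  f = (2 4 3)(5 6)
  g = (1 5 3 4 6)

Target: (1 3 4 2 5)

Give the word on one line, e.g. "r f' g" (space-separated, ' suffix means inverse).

f f r r

  after f: (2 4 3)(5 6)
  after f: (2 3 4)
  after r: (1 5 3 2)
  after r: (1 3 4 2 5)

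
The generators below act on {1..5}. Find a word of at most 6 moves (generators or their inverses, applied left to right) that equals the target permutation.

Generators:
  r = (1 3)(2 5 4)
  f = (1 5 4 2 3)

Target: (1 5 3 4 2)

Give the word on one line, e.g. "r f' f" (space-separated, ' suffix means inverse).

f r' f' r'

  after f: (1 5 4 2 3)
  after r': (1 2)
  after f': (1 4 5)(2 3)
  after r': (1 5 3 4 2)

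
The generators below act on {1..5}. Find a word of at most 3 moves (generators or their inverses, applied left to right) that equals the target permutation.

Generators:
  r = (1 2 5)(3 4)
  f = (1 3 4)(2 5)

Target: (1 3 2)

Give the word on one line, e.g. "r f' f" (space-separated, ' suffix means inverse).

  after f': (1 4 3)(2 5)
  after r: (1 3 2)

f' r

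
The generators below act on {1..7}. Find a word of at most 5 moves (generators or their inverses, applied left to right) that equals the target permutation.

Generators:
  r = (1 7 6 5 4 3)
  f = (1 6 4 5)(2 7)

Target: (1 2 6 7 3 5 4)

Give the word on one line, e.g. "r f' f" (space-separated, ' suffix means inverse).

r f r

  after r: (1 7 6 5 4 3)
  after f: (1 2 7 4 3 6)
  after r: (1 2 6 7 3 5 4)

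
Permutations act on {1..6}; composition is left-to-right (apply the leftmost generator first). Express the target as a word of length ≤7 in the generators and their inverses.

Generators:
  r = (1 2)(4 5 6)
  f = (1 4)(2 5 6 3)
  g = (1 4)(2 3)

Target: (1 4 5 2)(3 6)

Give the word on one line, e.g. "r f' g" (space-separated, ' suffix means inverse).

  after f': (1 4)(2 3 6 5)
  after f': (2 6)(3 5)
  after r': (1 2 5 3 4 6)
  after r': (2 4 5 3 6)
  after g: (1 4 5 2)(3 6)

f' f' r' r' g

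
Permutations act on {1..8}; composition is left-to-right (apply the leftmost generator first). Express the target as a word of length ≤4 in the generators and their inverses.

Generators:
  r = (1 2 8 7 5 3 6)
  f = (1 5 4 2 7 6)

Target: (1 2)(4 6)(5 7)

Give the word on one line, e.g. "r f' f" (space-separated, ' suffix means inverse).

f' f' f'

  after f': (1 6 7 2 4 5)
  after f': (1 7 4)(2 5 6)
  after f': (1 2)(4 6)(5 7)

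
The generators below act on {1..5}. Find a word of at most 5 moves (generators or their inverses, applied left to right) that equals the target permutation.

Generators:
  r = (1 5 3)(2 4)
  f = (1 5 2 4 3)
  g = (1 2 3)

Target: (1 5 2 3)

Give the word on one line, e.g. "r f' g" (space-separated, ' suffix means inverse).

f r g' f'

  after f: (1 5 2 4 3)
  after r: (1 3 5 4)
  after g': (1 2)(3 5 4)
  after f': (1 5 2 3)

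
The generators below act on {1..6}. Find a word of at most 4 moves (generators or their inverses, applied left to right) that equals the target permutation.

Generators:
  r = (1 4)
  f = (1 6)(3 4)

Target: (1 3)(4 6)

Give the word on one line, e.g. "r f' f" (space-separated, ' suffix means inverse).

  after r: (1 4)
  after f: (1 3 4 6)
  after r': (1 3)(4 6)

r f r'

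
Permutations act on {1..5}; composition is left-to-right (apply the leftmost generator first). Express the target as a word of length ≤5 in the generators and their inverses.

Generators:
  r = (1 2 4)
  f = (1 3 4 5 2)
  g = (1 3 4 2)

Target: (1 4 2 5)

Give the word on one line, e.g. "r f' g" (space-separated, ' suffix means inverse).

f' g r'

  after f': (1 2 5 4 3)
  after g: (2 5)
  after r': (1 4 2 5)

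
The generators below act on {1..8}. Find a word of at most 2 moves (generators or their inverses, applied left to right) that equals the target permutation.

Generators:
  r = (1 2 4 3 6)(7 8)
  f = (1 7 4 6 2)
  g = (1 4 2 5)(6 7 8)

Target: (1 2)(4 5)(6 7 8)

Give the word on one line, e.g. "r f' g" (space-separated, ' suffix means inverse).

g' g'

  after g': (1 5 2 4)(6 8 7)
  after g': (1 2)(4 5)(6 7 8)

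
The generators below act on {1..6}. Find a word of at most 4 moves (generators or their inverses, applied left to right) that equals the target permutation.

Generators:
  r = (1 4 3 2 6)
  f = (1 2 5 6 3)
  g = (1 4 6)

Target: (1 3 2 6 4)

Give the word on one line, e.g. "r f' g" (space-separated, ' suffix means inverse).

g r

  after g: (1 4 6)
  after r: (1 3 2 6 4)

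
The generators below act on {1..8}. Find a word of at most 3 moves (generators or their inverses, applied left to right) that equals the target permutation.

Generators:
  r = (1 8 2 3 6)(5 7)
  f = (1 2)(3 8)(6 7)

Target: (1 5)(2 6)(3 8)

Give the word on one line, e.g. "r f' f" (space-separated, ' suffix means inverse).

  after r': (1 6 3 2 8)(5 7)
  after f: (1 7 5 6 8 2 3)
  after r: (1 5)(2 6)(3 8)

r' f r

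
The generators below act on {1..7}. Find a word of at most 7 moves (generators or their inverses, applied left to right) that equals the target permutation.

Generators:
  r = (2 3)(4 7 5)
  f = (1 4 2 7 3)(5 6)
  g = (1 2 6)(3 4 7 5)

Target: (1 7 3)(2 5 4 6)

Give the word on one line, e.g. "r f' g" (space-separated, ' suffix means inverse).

  after f: (1 4 2 7 3)(5 6)
  after g': (1 3 6 7 5 2 4)
  after f: (3 5 7 6)
  after f: (1 4 2 7 5 3 6)
  after g: (1 7 3)(2 5 4 6)

f g' f f g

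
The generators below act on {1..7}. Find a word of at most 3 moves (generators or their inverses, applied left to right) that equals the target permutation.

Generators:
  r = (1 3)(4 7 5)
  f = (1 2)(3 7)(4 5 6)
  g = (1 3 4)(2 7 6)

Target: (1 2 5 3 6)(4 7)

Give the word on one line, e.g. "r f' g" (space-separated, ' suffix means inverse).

g r' f

  after g: (1 3 4)(2 7 6)
  after r': (2 4 3 5 7 6)
  after f: (1 2 5 3 6)(4 7)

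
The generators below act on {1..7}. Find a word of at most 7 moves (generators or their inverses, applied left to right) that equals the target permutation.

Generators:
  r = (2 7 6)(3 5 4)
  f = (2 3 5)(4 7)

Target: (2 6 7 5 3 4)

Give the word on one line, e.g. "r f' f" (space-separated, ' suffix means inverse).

f f f r r

  after f: (2 3 5)(4 7)
  after f: (2 5 3)
  after f: (4 7)
  after r: (2 7 3 5 4 6)
  after r: (2 6 7 5 3 4)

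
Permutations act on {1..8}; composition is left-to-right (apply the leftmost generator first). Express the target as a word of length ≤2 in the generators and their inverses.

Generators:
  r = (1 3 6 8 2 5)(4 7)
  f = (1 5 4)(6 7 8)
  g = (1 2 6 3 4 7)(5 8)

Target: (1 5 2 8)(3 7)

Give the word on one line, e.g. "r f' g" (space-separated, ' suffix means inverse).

  after g: (1 2 6 3 4 7)(5 8)
  after r: (1 5 2 8)(3 7)

g r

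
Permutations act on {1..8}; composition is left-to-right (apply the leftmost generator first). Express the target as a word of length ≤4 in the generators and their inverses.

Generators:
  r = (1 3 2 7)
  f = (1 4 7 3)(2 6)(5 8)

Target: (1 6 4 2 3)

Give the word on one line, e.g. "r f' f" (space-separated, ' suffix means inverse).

f' r f' r'

  after f': (1 3 7 4)(2 6)(5 8)
  after r: (1 2 6 7 4 3)(5 8)
  after f': (1 6 4 7)
  after r': (1 6 4 2 3)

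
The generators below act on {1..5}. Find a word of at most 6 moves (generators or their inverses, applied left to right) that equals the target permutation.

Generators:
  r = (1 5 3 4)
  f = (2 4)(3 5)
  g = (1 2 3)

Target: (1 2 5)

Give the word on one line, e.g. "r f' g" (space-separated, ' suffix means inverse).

r g' r g'

  after r: (1 5 3 4)
  after g': (1 5 2)(3 4)
  after r: (1 3)(2 5)
  after g': (1 2 5)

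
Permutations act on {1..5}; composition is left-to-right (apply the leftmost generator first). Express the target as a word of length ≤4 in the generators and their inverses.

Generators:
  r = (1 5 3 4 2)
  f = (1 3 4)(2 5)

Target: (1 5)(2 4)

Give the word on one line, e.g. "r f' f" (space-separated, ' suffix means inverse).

r f f

  after r: (1 5 3 4 2)
  after f: (1 2 3)(4 5)
  after f: (1 5)(2 4)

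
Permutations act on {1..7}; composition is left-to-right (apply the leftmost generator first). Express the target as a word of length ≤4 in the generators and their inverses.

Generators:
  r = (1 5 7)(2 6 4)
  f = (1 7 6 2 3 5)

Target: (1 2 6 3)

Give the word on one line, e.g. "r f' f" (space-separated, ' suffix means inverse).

r' f r'

  after r': (1 7 5)(2 4 6)
  after f: (1 6 3 5 7)(2 4)
  after r': (1 2 6 3)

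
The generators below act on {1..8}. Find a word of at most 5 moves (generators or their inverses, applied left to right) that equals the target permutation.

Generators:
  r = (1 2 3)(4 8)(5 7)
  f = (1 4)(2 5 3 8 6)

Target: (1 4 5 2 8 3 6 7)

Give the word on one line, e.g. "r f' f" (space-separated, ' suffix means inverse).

r f f r f'

  after r: (1 2 3)(4 8)(5 7)
  after f: (1 5 7 3 4 6 2 8)
  after f: (1 3)(2 6 5 7 8 4)
  after r: (2 6 7 4 3)
  after f': (1 4 5 2 8 3 6 7)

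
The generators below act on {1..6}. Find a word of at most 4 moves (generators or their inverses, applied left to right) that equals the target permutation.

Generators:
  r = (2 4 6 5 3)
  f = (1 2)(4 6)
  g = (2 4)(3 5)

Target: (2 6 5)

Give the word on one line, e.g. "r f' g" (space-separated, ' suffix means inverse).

g' r

  after g': (2 4)(3 5)
  after r: (2 6 5)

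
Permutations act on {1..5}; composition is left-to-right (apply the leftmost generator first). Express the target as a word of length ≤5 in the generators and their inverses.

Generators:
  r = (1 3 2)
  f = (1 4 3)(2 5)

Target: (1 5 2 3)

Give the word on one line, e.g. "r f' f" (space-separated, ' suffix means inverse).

  after r: (1 3 2)
  after f': (1 4)(2 3 5)
  after f': (2 4 3)
  after r': (1 2 4)
  after f: (1 5 2 3)

r f' f' r' f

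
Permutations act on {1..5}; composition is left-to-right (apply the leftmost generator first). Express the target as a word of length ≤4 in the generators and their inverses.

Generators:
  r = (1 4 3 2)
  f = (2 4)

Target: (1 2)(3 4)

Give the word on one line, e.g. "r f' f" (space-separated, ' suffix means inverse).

  after f': (2 4)
  after r': (1 2)(3 4)

f' r'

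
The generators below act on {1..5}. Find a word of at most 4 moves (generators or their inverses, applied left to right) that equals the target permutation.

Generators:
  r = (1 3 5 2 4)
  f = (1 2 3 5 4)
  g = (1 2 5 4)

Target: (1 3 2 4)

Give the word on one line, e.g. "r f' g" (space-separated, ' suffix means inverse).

f' g r

  after f': (1 4 5 3 2)
  after g: (3 5)
  after r: (1 3 2 4)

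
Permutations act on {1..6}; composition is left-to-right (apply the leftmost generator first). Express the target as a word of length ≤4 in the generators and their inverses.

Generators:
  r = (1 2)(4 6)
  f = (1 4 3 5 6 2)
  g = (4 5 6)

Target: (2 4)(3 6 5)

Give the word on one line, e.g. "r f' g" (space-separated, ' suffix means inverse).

f' r'

  after f': (1 2 6 5 3 4)
  after r': (2 4)(3 6 5)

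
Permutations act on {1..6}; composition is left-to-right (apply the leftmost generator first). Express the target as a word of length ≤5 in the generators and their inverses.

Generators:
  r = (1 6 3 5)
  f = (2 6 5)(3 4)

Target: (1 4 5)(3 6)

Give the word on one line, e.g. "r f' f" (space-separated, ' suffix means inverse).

f r' f' r f'

  after f: (2 6 5)(3 4)
  after r': (1 5 2)(3 4 6)
  after f': (1 6 4 2)
  after r: (1 3 5)(2 6 4)
  after f': (1 4 5)(3 6)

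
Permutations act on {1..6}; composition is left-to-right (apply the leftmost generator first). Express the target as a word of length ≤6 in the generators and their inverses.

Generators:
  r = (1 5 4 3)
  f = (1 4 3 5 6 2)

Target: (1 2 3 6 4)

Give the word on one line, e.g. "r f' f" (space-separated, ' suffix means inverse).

r' f' f' f'

  after r': (1 3 4 5)
  after f': (1 4 3)(2 6 5)
  after f': (2 5 6 3)
  after f': (1 2 3 6 4)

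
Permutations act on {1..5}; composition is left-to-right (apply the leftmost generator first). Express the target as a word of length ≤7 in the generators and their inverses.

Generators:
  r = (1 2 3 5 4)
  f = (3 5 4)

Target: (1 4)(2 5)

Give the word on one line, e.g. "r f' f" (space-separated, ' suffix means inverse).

f r' f' r' f'

  after f: (3 5 4)
  after r': (1 4 2)
  after f': (1 5 3 4 2)
  after r': (1 3 5 2 4)
  after f': (1 4)(2 5)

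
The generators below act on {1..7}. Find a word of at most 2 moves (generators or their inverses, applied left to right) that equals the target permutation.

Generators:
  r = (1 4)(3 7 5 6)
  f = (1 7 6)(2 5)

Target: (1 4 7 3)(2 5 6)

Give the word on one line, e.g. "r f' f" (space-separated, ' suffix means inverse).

r' f

  after r': (1 4)(3 6 5 7)
  after f: (1 4 7 3)(2 5 6)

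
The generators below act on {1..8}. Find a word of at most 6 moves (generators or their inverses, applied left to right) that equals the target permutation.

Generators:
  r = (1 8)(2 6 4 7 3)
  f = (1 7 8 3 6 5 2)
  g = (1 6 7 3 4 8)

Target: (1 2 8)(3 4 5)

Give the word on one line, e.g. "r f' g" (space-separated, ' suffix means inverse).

  after g: (1 6 7 3 4 8)
  after g: (1 7 4)(3 8 6)
  after g: (1 3)(4 6)(7 8)
  after f: (1 6 4 5 2)(3 7)
  after r': (1 2 8)(3 4 5)

g g g f r'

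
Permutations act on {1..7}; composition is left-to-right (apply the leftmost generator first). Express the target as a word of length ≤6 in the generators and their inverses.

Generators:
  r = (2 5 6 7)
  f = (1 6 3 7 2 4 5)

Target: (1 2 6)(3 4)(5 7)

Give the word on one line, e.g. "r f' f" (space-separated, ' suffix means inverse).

  after r: (2 5 6 7)
  after f: (1 6 2)(3 7 4 5)
  after r: (1 7 4 6 5 3 2)
  after f: (1 2 6)(3 4)(5 7)

r f r f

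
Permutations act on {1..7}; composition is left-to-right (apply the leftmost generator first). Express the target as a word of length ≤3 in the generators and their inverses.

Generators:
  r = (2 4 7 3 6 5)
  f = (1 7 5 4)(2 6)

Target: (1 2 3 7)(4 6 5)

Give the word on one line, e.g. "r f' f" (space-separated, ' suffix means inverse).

f' r'

  after f': (1 4 5 7)(2 6)
  after r': (1 2 3 7)(4 6 5)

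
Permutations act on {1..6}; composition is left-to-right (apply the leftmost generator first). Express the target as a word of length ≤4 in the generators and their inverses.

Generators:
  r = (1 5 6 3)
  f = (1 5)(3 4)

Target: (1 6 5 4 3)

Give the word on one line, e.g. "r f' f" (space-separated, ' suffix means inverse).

  after r': (1 3 6 5)
  after r': (1 6)(3 5)
  after f': (1 6 5 4 3)

r' r' f'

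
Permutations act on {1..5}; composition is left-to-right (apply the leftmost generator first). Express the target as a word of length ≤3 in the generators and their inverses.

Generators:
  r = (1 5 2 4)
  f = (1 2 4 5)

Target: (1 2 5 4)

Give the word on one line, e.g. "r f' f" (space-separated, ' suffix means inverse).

f' r' f

  after f': (1 5 4 2)
  after r': (2 4 5)
  after f: (1 2 5 4)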